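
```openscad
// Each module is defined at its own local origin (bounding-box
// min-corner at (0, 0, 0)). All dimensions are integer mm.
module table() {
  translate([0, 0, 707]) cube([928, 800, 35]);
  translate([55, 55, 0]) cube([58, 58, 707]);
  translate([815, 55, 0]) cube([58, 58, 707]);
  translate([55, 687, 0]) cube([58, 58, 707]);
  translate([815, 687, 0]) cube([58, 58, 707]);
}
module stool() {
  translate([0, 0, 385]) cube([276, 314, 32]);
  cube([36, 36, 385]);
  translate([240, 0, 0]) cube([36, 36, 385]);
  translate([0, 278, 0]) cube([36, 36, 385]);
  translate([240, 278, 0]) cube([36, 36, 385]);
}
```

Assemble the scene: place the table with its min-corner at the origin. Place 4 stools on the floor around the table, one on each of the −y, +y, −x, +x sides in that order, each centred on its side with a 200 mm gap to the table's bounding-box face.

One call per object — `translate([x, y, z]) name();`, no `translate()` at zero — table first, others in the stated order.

table();
translate([326, -514, 0]) stool();
translate([326, 1000, 0]) stool();
translate([-476, 243, 0]) stool();
translate([1128, 243, 0]) stool();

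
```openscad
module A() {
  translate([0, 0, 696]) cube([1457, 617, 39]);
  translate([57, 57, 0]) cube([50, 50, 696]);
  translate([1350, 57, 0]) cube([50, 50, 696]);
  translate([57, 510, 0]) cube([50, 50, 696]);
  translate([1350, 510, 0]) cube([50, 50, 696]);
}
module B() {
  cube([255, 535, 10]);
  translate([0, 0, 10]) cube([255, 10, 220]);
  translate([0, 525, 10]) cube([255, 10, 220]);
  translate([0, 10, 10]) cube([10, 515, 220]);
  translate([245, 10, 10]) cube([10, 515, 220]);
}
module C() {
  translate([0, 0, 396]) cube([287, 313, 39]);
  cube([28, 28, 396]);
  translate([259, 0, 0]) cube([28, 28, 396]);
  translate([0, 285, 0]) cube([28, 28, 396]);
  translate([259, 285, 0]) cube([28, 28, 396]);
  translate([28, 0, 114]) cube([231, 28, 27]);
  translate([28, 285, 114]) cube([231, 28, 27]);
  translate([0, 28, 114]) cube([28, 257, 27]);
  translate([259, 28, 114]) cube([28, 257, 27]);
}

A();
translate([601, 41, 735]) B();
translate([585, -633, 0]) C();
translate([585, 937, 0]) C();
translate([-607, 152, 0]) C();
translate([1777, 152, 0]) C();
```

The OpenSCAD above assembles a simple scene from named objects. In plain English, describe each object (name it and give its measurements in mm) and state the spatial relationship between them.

A is a table: top 1457 mm (x) × 617 mm (y), 39 mm thick, upper face at z = 735 mm, on four 50×50 mm square legs, each inset 57 mm from the nearest pair of top edges, running from z = 0 to the bottom of the top.

B is an open-topped rectangular box: outside dimensions 255×535×230 mm, with a uniform wall and base thickness of 10 mm. The base is a full 255×535 slab on the floor; four walls sit on top of the base. The front and back walls (the −y and +y sides) span the full width; the two side walls fit between them.

C is a four-legged stool. The seat is 287×313 mm, 39 mm thick, top at z = 435 mm. It stands on four square legs, each 28×28 mm in cross-section, from z = 0 to the seat underside, each flush with a corner of the seat. Four stretchers, 28 mm wide and 27 mm tall, connect adjacent legs with their undersides at z = 114 mm, each running between the inner faces of the legs it joins and aligned with the legs' outer faces on the other axis.

The open box is on top of the table, centred. Four stools sit around the table at the −y, +y, −x, +x sides.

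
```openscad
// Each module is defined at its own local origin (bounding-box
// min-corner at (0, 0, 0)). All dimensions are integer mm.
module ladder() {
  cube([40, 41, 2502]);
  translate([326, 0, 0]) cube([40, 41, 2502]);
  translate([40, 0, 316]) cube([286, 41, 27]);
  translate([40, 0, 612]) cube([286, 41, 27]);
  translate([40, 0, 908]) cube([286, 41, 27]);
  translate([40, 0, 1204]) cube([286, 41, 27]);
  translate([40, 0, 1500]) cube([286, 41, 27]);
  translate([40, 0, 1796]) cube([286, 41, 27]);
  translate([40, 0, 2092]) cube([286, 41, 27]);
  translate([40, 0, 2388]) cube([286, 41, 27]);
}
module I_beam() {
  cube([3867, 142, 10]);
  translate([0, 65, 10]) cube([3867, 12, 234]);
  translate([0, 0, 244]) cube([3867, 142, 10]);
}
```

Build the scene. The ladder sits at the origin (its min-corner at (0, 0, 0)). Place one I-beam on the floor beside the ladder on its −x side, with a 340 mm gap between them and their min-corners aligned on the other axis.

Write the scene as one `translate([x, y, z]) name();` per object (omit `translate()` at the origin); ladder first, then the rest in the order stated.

ladder();
translate([-4207, 0, 0]) I_beam();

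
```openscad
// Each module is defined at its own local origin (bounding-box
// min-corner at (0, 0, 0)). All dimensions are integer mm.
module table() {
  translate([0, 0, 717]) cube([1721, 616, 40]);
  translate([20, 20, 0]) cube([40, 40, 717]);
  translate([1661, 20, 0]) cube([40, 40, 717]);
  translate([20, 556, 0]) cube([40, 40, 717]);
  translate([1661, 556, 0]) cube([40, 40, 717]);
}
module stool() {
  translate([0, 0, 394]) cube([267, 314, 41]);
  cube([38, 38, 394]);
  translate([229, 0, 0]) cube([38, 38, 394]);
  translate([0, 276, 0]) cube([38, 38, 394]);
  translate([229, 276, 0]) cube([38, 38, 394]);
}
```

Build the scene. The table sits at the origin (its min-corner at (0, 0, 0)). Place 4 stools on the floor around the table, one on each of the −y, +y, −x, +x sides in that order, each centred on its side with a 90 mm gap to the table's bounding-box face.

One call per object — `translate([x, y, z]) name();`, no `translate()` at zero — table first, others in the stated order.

table();
translate([727, -404, 0]) stool();
translate([727, 706, 0]) stool();
translate([-357, 151, 0]) stool();
translate([1811, 151, 0]) stool();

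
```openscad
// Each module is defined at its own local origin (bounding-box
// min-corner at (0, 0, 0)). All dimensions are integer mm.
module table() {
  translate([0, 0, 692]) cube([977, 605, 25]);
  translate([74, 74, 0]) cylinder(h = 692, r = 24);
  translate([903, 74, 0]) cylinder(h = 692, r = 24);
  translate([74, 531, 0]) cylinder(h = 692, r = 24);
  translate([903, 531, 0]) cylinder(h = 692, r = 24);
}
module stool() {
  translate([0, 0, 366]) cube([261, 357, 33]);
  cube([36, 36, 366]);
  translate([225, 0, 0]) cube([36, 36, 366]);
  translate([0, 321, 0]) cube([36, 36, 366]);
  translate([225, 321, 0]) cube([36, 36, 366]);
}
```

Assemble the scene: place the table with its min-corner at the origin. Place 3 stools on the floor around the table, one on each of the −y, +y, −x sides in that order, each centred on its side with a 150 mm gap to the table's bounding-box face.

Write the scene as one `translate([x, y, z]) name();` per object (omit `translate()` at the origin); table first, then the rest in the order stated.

table();
translate([358, -507, 0]) stool();
translate([358, 755, 0]) stool();
translate([-411, 124, 0]) stool();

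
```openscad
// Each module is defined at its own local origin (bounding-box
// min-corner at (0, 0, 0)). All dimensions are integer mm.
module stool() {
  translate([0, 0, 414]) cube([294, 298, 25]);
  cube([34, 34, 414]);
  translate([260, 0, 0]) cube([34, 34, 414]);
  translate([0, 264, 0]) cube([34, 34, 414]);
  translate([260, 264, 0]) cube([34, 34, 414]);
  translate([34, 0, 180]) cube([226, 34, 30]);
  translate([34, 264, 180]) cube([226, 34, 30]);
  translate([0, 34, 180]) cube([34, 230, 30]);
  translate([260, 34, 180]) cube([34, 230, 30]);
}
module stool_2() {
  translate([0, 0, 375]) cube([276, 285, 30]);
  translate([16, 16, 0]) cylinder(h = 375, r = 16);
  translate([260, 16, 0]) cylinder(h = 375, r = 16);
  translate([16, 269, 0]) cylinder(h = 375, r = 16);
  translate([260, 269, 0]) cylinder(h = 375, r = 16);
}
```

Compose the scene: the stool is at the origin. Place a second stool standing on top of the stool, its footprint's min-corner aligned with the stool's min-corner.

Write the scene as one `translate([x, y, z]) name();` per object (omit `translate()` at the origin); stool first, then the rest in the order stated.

stool();
translate([0, 0, 439]) stool_2();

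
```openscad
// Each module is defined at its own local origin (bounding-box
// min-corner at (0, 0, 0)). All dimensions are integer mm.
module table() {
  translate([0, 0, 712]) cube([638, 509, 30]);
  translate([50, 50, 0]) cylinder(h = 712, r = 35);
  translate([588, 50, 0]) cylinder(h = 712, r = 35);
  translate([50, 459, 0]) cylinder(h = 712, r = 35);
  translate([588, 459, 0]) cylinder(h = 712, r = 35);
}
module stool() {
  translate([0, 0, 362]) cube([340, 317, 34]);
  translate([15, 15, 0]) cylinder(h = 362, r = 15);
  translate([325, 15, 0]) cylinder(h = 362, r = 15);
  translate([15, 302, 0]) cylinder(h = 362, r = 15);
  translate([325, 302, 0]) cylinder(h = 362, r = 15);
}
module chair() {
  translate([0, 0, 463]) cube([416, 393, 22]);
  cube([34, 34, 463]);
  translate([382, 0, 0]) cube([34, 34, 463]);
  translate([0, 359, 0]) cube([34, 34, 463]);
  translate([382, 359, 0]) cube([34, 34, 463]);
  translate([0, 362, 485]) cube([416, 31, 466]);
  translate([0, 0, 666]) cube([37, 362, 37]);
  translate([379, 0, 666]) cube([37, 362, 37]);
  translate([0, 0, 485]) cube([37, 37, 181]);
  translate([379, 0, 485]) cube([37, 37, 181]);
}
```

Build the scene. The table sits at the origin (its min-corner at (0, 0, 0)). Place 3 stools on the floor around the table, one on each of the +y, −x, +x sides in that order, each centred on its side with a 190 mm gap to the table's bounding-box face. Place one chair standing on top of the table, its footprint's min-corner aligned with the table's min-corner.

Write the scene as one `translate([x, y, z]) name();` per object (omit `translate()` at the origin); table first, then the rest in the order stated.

table();
translate([149, 699, 0]) stool();
translate([-530, 96, 0]) stool();
translate([828, 96, 0]) stool();
translate([0, 0, 742]) chair();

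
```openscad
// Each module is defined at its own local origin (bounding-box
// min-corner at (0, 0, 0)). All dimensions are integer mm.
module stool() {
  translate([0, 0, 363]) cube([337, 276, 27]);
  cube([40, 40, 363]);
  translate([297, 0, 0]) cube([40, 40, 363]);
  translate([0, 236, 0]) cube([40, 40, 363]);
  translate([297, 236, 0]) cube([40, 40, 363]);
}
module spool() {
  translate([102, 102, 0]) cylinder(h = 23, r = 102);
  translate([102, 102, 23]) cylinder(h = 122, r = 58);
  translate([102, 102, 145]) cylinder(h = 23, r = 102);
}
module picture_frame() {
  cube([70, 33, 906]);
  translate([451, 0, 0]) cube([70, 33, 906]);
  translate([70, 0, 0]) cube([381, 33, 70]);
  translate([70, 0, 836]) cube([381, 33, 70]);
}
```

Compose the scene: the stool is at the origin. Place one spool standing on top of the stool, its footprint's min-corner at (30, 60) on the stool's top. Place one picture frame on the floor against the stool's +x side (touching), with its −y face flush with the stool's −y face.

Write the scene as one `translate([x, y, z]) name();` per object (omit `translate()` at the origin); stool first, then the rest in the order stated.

stool();
translate([30, 60, 390]) spool();
translate([337, 0, 0]) picture_frame();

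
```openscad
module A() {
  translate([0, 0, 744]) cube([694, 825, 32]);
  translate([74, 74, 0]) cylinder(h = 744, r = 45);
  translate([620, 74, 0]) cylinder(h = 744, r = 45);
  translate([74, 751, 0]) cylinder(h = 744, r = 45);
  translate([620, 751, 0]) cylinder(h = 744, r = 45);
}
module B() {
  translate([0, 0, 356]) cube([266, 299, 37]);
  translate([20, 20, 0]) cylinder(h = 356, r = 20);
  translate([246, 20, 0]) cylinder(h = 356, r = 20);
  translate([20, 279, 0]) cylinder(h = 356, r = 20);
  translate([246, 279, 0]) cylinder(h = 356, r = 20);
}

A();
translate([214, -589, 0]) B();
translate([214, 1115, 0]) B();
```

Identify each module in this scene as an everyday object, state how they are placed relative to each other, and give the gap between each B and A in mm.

Each stool's nearest face is 290 mm from the table's bounding box.

A is a table. B is a stool. Two stools sit around the table at the −y, +y sides. The gap between each stool and the table is 290 mm.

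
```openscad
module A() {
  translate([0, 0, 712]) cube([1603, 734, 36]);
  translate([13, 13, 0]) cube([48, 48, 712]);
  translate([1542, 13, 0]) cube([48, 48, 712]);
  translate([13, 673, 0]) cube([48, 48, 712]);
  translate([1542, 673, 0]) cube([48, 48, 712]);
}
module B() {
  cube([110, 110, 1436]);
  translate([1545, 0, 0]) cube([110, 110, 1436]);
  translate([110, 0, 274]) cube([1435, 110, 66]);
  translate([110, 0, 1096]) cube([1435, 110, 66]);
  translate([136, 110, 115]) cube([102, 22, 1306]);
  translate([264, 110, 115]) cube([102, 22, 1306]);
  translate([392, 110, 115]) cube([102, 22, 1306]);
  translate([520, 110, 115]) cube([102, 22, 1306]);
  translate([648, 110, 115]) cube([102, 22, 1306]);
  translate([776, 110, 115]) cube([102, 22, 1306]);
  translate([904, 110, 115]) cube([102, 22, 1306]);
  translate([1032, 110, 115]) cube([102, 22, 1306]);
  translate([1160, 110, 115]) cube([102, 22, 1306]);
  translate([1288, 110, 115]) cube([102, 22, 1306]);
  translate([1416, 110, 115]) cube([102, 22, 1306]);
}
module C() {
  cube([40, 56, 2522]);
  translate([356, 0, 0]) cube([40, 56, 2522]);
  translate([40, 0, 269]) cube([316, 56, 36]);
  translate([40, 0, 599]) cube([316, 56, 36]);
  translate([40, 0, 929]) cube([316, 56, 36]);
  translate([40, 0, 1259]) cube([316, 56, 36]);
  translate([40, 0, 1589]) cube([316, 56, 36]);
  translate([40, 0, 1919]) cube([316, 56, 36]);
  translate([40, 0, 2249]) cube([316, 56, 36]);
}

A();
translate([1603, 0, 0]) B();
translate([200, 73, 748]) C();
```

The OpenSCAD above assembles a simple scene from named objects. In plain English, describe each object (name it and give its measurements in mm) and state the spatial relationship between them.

A is a table: top 1603 mm (x) × 734 mm (y), 36 mm thick, upper face at z = 748 mm, on four 48×48 mm square legs, each inset 13 mm from the nearest pair of top edges, running from z = 0 to the bottom of the top.

B is a fence section. Two 110×110 mm posts, 1436 mm tall, stand on the floor with a clear span of 1435 mm between their inner faces. Two horizontal rails of 110×66 mm section span the gap between the posts with their undersides at z = 274 mm and z = 1096 mm, flush with the posts' −y face. 11 pickets, each 102 mm wide, 22 mm thick and 1306 mm tall, are fixed to the +y face of the rails with their bottoms at z = 115 mm, evenly spaced across the span with equal gaps (rounded down to the nearest mm) at the −x end and between each pair — any rounding remainder accumulates at the +x end.

C is a wooden ladder with two side rails of 40×56 mm section and 2522 mm height, set 396 mm apart overall. Between them run 7 rectangular rungs (56 mm deep, 36 mm thick), front faces flush with the rails' −y face. The bottom of the first rung is 269 mm above the floor and each subsequent rung is 330 mm higher than the one below.

The fence section is against the table's +x side, with their −y faces flush. The ladder is on top of the table.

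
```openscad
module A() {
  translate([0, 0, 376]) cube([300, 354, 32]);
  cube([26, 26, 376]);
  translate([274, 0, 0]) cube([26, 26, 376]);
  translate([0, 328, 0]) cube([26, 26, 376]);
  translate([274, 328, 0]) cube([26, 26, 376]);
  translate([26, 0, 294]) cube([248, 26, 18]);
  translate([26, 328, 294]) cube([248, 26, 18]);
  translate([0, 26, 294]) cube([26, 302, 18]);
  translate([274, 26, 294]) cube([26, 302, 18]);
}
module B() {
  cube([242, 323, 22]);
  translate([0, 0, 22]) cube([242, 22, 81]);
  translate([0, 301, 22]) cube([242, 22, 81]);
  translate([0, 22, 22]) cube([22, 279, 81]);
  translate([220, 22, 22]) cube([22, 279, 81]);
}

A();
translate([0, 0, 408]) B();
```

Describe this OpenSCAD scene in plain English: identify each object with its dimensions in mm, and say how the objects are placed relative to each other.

A is a four-legged stool. The seat is a 300×354×32 mm slab whose top surface is at z = 408 mm; four square legs, each 26×26 mm in cross-section, run from the floor (z = 0) to the underside of the seat, each flush with a corner of the seat. Four stretchers, 26 mm wide and 18 mm tall, connect adjacent legs with their undersides at z = 294 mm, each running between the inner faces of the legs it joins and aligned with the legs' outer faces on the other axis.

B is an open storage box with external size 242×323×103 mm and wall thickness 22 mm (the base is also 22 mm thick). The base covers the whole footprint; the four walls stand on the base, with the y-facing walls full-width and the x-facing walls fitting between their inner faces.

The open box is on top of the stool.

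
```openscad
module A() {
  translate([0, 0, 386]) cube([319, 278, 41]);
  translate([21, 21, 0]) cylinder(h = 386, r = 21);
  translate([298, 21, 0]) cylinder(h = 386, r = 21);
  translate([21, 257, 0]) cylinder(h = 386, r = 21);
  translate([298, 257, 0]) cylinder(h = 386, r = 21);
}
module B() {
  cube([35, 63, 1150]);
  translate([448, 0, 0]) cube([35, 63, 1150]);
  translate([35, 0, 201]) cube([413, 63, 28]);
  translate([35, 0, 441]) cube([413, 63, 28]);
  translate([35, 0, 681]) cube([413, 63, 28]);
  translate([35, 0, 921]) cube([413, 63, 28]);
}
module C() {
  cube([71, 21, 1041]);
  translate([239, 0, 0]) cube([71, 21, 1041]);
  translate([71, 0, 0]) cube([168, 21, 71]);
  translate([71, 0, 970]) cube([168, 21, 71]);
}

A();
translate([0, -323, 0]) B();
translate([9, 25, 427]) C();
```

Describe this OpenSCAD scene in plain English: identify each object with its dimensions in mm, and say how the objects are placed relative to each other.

A is a simple wooden stool: a rectangular seat 319 mm (x) by 278 mm (y), 41 mm thick, top face at z = 427 mm, on four round legs, each 42 mm in diameter. The legs rest on z = 0, each leg's axis is inset half a diameter from the nearest pair of seat edges (so the leg's bounding box is flush with the corner).

B is a wooden ladder with two side rails of 35×63 mm section and 1150 mm height, set 483 mm apart overall. Between them run 4 rectangular rungs (63 mm deep, 28 mm thick), front faces flush with the rails' −y face. The bottom of the first rung is 201 mm above the floor and each subsequent rung is 240 mm higher than the one below.

C is a picture frame with a 168×899 mm rectangular opening (x by z) and a uniform 71 mm border on every side. Frame depth is 21 mm along y. It is built from two vertical stiles running the full outside height and two horizontal rails spanning the gap between the stiles.

The ladder is on the floor beside the stool on its −y side. The picture frame is on top of the stool.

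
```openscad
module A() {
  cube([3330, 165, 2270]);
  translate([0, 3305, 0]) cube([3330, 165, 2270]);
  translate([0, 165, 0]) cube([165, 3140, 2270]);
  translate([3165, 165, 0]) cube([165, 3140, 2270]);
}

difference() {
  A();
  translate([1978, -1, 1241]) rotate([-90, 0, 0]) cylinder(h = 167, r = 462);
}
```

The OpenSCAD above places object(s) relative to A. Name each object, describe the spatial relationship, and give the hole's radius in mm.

A is a house frame. The house frame has a circular hole through its front wall. The hole's radius is 462 mm.

The subtracted cylinder has r = 462 mm.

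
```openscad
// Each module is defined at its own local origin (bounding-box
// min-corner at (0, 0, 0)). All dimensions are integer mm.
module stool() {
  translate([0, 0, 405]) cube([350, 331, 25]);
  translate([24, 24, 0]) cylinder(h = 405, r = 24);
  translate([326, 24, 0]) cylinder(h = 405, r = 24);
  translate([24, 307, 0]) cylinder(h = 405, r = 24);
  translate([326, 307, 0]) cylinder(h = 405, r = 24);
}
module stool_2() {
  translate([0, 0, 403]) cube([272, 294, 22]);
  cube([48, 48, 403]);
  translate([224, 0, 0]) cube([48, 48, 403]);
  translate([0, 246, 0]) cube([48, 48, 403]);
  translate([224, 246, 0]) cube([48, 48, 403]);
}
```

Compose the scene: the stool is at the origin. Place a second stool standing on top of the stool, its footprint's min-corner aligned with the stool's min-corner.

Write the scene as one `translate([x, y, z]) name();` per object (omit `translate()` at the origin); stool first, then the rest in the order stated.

stool();
translate([0, 0, 430]) stool_2();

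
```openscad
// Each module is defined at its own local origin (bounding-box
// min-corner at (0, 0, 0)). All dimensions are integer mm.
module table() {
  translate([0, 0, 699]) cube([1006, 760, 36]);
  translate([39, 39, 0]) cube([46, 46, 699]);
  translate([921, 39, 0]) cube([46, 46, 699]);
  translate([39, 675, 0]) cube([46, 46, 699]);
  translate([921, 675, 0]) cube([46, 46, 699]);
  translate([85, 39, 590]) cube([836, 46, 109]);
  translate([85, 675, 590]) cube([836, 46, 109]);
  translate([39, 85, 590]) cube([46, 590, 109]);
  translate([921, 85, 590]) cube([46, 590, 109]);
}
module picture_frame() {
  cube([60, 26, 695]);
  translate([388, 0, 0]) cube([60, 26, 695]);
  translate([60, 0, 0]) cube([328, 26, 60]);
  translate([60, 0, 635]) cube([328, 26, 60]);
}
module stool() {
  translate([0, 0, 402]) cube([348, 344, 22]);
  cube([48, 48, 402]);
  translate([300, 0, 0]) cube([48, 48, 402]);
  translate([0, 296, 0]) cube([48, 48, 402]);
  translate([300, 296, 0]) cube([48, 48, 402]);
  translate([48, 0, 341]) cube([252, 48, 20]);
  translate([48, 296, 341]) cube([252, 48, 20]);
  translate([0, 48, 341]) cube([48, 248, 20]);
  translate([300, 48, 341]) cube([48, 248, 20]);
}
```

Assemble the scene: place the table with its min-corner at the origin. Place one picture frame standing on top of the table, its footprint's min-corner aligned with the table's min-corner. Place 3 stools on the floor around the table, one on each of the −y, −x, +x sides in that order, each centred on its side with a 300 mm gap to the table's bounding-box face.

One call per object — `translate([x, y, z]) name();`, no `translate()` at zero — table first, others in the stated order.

table();
translate([0, 0, 735]) picture_frame();
translate([329, -644, 0]) stool();
translate([-648, 208, 0]) stool();
translate([1306, 208, 0]) stool();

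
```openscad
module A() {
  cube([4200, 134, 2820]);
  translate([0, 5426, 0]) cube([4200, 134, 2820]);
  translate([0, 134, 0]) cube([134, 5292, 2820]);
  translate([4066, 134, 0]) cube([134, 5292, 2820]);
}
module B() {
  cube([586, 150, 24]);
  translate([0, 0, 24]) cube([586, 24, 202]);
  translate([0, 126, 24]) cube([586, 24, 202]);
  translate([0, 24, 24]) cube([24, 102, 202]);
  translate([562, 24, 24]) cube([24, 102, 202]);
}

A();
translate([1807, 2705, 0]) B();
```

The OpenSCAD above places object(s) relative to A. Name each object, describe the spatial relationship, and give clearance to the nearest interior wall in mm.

Clearances: x = 1673, y = 2571; minimum 1673 mm.

A is a house frame. B is an open box. The open box sits inside the house frame, centred. The clearance to the nearest interior wall is 1673 mm.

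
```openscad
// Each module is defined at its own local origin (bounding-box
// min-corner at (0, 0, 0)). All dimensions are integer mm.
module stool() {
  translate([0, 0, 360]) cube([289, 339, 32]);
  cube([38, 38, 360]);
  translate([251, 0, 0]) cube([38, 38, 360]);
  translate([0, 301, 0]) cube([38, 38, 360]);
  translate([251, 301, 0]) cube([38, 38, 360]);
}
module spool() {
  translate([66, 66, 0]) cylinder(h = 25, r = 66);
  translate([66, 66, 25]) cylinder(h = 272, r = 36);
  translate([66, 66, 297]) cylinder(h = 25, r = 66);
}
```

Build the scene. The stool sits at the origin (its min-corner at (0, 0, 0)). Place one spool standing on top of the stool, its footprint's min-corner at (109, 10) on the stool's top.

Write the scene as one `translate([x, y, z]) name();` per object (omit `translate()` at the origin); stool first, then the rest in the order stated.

stool();
translate([109, 10, 392]) spool();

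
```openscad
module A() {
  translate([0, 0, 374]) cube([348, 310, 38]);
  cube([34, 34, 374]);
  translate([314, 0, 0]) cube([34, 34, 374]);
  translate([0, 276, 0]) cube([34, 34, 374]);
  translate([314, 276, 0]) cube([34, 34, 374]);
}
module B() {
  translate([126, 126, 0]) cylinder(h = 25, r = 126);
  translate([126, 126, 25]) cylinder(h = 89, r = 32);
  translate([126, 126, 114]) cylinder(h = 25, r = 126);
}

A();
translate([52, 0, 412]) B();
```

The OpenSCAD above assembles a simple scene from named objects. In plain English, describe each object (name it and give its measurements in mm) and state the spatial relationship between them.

A is a four-legged stool. The seat is 348×310 mm, 38 mm thick, top at z = 412 mm. It stands on four square legs, each 34×34 mm in cross-section, from z = 0 to the seat underside, each flush with a corner of the seat.

B is a spool: two coaxial disc flanges of radius 126 mm and thickness 25 mm, joined by a core cylinder of radius 32 mm and height 89 mm. The lower flange rests on z = 0 and the three cylinders share a vertical axis.

The spool is on top of the stool.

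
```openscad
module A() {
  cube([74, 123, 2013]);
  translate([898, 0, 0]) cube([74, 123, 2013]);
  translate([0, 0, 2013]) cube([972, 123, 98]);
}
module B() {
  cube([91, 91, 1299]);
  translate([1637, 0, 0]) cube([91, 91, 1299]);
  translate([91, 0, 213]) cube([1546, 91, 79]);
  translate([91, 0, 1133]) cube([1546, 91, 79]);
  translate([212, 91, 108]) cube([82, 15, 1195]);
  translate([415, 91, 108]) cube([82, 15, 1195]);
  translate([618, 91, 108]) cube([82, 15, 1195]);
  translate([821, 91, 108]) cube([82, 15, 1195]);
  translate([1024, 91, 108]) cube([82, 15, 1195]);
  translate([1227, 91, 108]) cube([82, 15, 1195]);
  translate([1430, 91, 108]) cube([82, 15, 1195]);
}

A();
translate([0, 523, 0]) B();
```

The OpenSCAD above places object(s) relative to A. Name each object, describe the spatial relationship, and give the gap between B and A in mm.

The fence section's nearest face is 400 mm from the door frame's +y face.

A is a door frame. B is a fence section. The fence section is on the floor beside the door frame on its +y side. The gap between the fence section and the door frame is 400 mm.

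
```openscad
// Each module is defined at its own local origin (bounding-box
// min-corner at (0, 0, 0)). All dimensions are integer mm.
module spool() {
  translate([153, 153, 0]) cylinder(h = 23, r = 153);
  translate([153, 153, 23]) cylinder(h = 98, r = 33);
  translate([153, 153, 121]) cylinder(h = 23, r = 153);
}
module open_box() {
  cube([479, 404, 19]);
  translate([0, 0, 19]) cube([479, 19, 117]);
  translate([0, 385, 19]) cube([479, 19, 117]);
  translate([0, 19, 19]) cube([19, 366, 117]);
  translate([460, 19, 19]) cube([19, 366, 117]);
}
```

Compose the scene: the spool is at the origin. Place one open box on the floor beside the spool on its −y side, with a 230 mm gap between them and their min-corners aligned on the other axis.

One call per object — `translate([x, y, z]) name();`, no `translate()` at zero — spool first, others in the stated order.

spool();
translate([0, -634, 0]) open_box();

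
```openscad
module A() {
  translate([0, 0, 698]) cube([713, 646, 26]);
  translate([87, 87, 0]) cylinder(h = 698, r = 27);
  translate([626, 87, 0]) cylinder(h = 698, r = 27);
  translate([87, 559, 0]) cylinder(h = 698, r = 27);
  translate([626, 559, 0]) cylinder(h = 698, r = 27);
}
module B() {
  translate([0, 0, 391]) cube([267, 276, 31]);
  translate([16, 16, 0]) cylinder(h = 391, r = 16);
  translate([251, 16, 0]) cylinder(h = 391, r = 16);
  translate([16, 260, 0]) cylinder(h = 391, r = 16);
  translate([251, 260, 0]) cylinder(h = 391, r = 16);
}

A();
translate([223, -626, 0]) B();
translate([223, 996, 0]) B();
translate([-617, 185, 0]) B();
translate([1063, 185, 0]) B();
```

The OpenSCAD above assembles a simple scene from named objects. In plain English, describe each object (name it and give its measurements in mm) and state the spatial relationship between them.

A is a rectangular dining table. The top is 713×646×26 mm with its upper surface at z = 724 mm. It stands on four round legs of 54 mm diameter, each leg's bounding box inset 60 mm from the nearest pair of top edges, running from the floor to the underside of the top.

B is a four-legged stool. The seat is 267×276 mm, 31 mm thick, top at z = 422 mm. It stands on four round legs, each 32 mm in diameter, from z = 0 to the seat underside, each leg's axis is inset half a diameter from the nearest pair of seat edges (so the leg's bounding box is flush with the corner).

Four stools sit around the table at the −y, +y, −x, +x sides.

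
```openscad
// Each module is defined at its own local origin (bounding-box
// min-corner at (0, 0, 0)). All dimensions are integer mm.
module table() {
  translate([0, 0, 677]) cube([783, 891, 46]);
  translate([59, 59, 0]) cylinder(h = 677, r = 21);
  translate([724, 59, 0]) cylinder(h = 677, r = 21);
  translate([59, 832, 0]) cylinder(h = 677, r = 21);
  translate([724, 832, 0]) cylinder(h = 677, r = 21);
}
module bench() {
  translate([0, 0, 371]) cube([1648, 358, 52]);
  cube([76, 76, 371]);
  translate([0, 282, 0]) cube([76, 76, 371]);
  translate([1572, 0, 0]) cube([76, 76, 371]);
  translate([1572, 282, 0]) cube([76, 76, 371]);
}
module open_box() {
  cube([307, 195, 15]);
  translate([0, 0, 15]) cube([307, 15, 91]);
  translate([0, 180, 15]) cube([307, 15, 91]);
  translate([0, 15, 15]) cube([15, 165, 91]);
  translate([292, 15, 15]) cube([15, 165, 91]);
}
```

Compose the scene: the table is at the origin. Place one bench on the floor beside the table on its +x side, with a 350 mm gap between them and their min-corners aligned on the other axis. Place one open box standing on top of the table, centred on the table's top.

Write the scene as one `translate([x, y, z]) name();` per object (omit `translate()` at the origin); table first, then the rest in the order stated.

table();
translate([1133, 0, 0]) bench();
translate([238, 348, 723]) open_box();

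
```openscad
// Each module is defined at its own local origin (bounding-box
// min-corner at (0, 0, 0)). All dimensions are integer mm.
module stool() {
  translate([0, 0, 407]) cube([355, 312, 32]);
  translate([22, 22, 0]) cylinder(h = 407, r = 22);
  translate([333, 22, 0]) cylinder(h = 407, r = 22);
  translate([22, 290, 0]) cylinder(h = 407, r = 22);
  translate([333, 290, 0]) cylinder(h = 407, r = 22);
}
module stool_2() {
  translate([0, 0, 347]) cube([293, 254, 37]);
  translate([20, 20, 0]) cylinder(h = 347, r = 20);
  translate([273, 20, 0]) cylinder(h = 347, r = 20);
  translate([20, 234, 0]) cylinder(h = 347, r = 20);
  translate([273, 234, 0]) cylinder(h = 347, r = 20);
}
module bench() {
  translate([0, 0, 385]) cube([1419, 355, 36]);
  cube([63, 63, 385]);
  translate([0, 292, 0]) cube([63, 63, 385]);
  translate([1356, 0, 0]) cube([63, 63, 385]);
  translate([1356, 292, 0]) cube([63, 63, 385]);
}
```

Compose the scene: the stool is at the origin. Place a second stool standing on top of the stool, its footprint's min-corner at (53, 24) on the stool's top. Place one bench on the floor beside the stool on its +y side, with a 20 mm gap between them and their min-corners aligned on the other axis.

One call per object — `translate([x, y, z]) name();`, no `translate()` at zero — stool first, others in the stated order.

stool();
translate([53, 24, 439]) stool_2();
translate([0, 332, 0]) bench();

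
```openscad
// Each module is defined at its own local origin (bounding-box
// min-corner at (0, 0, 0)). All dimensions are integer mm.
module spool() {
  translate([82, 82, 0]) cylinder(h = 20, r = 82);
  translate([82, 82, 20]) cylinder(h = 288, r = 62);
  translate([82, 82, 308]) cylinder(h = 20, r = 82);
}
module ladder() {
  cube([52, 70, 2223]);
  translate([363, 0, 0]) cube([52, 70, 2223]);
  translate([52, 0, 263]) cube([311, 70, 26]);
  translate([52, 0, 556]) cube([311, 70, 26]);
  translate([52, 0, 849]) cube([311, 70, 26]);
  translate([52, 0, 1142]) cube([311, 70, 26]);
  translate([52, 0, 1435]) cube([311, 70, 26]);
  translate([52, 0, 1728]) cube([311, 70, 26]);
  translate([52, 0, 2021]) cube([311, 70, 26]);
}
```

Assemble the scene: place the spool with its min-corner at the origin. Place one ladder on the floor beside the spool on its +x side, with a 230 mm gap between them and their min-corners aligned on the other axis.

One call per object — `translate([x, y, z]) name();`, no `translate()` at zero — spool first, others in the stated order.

spool();
translate([394, 0, 0]) ladder();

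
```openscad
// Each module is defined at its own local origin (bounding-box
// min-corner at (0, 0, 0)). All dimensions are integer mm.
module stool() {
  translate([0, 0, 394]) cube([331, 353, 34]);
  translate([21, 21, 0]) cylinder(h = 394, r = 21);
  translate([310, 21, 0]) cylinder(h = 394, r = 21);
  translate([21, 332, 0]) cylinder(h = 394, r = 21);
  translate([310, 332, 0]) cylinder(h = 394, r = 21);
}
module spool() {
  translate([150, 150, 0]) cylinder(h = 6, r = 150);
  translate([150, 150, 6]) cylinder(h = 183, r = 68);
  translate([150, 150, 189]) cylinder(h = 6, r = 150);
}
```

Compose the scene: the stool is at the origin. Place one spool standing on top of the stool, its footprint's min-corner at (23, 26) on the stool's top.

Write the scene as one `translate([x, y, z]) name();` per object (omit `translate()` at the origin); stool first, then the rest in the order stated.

stool();
translate([23, 26, 428]) spool();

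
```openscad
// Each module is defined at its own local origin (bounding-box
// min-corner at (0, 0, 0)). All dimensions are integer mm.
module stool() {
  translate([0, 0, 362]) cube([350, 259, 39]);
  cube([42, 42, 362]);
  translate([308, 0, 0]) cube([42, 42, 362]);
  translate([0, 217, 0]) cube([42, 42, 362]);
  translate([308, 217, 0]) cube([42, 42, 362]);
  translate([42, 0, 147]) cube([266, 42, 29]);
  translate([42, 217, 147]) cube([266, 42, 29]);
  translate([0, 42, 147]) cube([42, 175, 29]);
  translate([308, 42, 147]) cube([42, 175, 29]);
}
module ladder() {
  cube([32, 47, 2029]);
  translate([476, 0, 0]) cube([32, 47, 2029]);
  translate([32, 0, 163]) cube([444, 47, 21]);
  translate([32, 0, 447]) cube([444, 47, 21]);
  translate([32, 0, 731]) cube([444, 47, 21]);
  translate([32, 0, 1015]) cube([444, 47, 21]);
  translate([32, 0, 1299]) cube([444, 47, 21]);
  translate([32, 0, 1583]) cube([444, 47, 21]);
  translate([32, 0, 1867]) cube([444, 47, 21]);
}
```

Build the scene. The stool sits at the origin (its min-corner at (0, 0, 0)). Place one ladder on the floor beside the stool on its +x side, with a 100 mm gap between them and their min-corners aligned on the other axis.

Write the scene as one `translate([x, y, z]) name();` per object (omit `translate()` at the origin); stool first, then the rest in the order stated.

stool();
translate([450, 0, 0]) ladder();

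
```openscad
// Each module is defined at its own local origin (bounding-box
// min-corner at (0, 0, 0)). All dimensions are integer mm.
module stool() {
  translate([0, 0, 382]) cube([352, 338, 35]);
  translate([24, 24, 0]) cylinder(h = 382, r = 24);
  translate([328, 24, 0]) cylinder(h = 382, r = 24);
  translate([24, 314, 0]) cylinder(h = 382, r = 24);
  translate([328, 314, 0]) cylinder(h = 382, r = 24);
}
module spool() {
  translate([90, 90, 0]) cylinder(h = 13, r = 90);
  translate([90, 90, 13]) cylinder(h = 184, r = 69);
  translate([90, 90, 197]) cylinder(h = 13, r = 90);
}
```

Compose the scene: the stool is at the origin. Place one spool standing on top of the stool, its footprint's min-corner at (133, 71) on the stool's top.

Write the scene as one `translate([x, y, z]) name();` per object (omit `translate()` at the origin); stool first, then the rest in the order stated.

stool();
translate([133, 71, 417]) spool();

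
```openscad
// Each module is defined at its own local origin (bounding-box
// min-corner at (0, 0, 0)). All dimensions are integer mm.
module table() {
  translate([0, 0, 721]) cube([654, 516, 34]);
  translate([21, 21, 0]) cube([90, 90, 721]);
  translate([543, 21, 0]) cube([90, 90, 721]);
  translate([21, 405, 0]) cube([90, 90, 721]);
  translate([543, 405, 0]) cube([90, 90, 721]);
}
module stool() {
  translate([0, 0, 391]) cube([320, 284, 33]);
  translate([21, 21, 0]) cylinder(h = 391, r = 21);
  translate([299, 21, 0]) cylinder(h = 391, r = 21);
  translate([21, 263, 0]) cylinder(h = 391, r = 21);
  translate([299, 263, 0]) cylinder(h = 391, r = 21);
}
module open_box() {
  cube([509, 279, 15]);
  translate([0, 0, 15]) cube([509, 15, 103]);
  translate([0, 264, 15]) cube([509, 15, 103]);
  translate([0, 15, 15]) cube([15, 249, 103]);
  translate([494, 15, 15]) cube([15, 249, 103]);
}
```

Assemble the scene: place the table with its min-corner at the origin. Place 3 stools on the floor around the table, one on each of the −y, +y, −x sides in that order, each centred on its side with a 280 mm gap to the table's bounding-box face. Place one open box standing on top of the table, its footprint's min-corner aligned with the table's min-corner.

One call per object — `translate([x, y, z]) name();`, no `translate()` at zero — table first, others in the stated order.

table();
translate([167, -564, 0]) stool();
translate([167, 796, 0]) stool();
translate([-600, 116, 0]) stool();
translate([0, 0, 755]) open_box();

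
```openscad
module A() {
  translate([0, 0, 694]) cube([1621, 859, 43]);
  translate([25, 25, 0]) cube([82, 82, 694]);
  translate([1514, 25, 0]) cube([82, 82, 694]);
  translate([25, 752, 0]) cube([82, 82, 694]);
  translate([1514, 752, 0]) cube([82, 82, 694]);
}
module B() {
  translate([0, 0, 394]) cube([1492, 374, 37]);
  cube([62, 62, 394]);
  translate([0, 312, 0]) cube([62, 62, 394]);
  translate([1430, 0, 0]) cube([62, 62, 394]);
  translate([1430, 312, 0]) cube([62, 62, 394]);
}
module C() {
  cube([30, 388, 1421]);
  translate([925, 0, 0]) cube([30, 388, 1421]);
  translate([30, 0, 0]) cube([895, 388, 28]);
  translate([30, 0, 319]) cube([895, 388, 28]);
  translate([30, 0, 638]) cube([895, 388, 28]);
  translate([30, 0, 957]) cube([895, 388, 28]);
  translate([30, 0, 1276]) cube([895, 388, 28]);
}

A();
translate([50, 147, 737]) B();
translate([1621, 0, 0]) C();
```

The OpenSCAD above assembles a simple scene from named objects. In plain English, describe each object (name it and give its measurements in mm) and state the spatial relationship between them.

A is a rectangular dining table. The top is 1621×859×43 mm with its upper surface at z = 737 mm. It stands on four 82×82 mm square legs, each inset 25 mm from the nearest pair of top edges, running from the floor to the underside of the top.

B is a long wooden bench with a 1492 mm (x) × 374 mm (y) seat, 37 mm thick, its top surface 431 mm above the floor. Four 62 mm square legs at the seat corners, flush with the edges, run from z = 0 to the seat underside.

C is a bookshelf 955 mm wide overall, 388 mm deep and 1421 mm tall. The two sides are 30 mm thick vertical panels. 5 horizontal shelves of 28 mm thickness span between the inner faces of the sides; the lowest shelf sits on the floor and shelves are stacked with a clear vertical gap of 291 mm between each pair.

The bench is on top of the table. The bookshelf is against the table's +x side, with their −y faces flush.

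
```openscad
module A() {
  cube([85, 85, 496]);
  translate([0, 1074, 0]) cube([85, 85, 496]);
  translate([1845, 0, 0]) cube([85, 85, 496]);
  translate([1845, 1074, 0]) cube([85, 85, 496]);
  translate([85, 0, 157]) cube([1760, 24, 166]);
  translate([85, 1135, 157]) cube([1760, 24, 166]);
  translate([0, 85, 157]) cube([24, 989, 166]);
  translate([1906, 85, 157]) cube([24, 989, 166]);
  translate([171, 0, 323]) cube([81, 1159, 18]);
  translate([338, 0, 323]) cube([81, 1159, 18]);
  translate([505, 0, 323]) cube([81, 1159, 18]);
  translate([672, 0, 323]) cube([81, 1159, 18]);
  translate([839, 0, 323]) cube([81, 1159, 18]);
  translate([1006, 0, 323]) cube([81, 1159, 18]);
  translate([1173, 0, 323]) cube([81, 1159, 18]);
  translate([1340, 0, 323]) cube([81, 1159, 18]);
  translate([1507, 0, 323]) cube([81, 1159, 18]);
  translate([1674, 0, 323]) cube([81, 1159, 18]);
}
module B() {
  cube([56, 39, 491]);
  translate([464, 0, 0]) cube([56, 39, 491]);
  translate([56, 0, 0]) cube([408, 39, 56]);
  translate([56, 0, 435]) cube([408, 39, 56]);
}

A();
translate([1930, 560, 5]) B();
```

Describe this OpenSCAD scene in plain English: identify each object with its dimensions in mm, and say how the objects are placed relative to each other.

A is a bed frame 1930 mm long (x) by 1159 mm wide (y). Four 85×85 mm corner posts, 496 mm tall, at the corners of the footprint. Four rails of 24 mm thickness and 166 mm height run between adjacent posts with their undersides at z = 157 mm, their outer faces flush with the outside of the frame (the two x-running rails run between the posts' inner faces; the two y-running rails run between the posts' inner faces). 10 slats, each 81 mm wide (x) and 18 mm thick, lie across the top of the two x-running rails, running the full 1159 mm width of the frame in y; the slats are evenly spaced along x between the inner faces of the end posts with equal gaps (rounded down to the nearest mm) at the −x end and between each pair — any rounding remainder accumulates at the +x end.

B is a picture frame with a 408×379 mm rectangular opening (x by z) and a uniform 56 mm border on every side. Frame depth is 39 mm along y. It is built from two vertical stiles running the full outside height and two horizontal rails spanning the gap between the stiles.

The picture frame is beside the bed frame with their tops flush at z = 496.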